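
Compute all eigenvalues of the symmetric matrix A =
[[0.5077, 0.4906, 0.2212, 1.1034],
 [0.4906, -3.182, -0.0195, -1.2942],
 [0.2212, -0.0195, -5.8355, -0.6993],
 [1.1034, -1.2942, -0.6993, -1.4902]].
sigma(A) ≈ {-6, -4, -1, 1}

A is real symmetric, so its spectrum consists of real eigenvalues. Expanding the characteristic polynomial of the displayed matrix gives
  det(λ I - A) = p(λ) = λ^4 + (10)λ^3 + (23)λ^2 + (-10)λ + (-24).
Solving p(λ) = 0 yields eigenvalues ≈ -6, -4, -1, 1. (A is shown rounded to 4 decimals, so these recover the underlying integer eigenvalues to within that precision.)
Verification: the trace of A = -10 equals the sum of eigenvalues -10, and det(A) ≈ -24.0002 matches the eigenvalue product -24.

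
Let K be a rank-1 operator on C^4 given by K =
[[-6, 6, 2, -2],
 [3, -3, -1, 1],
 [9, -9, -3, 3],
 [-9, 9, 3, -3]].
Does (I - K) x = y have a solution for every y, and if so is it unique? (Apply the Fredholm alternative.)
(I - K) is invertible (det(I - K) = 16 ≠ 0), so for every y in C^4 the equation (I - K) x = y has a unique solution.

K has rank 1, so it is an outer product K = u v^T: every row of K is a multiple of one row vector. Reading off the entries, u = (-2, 1, 3, -3) and v = (3, -3, -1, 1) (row i of K equals u_i·v^T). A rank-one matrix u v^T satisfies K u = u (v·u) and kills the (3)-dimensional subspace v^⊥, so its characteristic polynomial is lambda^3 (lambda - v·u) with v·u = tr K = -15. Hence the eigenvalues of I - K are 1 (multiplicity 3) and 1 - (-15) = 16, so det(I - K) = 16. (Direct check: I - K =
[[7, -6, -2, 2],
 [-3, 4, 1, -1],
 [-9, 9, 4, -3],
 [9, -9, -3, 4]]
has determinant 16.) The finite-dimensional Fredholm alternative says: either (I - K) is invertible, or ker(I - K) ≠ {0} and then range(I - K) = ker((I - K)^*)^⊥, with dim ker(I - K) = dim ker((I - K)^*). Since det(I - K) ≠ 0, 1 is not an eigenvalue of K and ker(I - K) = {0}, so we are in the first case: for every y there is a unique x = (I - K)^(-1) y. Explicitly, by the Sherman–Morrison formula, (I - u v^T)^(-1) = I + u v^T/(1 - v·u), i.e. (I - K)^(-1) = I + K/(16).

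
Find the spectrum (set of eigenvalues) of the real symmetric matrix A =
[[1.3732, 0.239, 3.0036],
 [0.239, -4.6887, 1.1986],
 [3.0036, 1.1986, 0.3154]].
sigma(A) ≈ {-5, -2, 4}

A is real symmetric, so its spectrum consists of real eigenvalues. Expanding the characteristic polynomial of the displayed matrix gives
  det(λ I - A) = p(λ) = λ^3 + (3)λ^2 + (-18)λ + (-39.999).
Solving p(λ) = 0 yields eigenvalues ≈ -5, -2, 4. (A is shown rounded to 4 decimals, so these recover the underlying integer eigenvalues to within that precision.)
Verification: the trace of A = -3 equals the sum of eigenvalues -3, and det(A) ≈ 39.9990 matches the eigenvalue product 40.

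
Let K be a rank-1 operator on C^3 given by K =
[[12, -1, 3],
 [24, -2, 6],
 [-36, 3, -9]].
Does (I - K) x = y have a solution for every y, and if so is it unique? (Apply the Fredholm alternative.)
(I - K) is singular (det(I - K) = 0, i.e. 1 ∈ sigma(K)). (I - K) x = y is solvable iff y ⊥ ker((I - K)^*) = span{(12, -1, 3)}, i.e. iff 12y_1 - y_2 + 3y_3 = 0. When solvable, the solutions are x = y + c·(1, 2, -3), c arbitrary (ker(I - K) = span{(1, 2, -3)}, dimension 1).

K has rank 1, so it is an outer product K = u v^T: every row of K is a multiple of one row vector. Reading off the entries, u = (1, 2, -3) and v = (12, -1, 3) (row i of K equals u_i·v^T). A rank-one matrix u v^T satisfies K u = u (v·u) and kills the (2)-dimensional subspace v^⊥, so its characteristic polynomial is lambda^2 (lambda - v·u) with v·u = tr K = 1. Hence the eigenvalues of I - K are 1 (multiplicity 2) and 1 - (1) = 0, so det(I - K) = 0. (Direct check: I - K =
[[-11, 1, -3],
 [-24, 3, -6],
 [36, -3, 10]]
has determinant 0.) So 1 is an eigenvalue of K and (I - K) is not invertible. The finite-dimensional Fredholm alternative says: either (I - K) is invertible, or ker(I - K) ≠ {0} and then range(I - K) = ker((I - K)^*)^⊥, with dim ker(I - K) = dim ker((I - K)^*). We are in the second case, so we need both kernels. Kernel of I - K: (I - K) u = u - u (v·u) = u - u = 0, so ker(I - K) = span{u} = span{(1, 2, -3)} (it is exactly 1-dimensional because rank(I - K) = 2). Kernel of the adjoint: K is real, so (I - K)^* = I - K^T = I - v u^T, and (I - v u^T) v = v - v (u·v) = 0; hence ker((I - K)^*) = span{v} = span{(12, -1, 3)}. Therefore (I - K) x = y is solvable iff <y, v> = 0, i.e. iff 12y_1 - y_2 + 3y_3 = 0. When this holds, K y = u (v·y) = 0, so (I - K) y = y and x = y is a particular solution; the full solution set is the line x = y + c·u = y + c·(1, 2, -3), c ∈ C.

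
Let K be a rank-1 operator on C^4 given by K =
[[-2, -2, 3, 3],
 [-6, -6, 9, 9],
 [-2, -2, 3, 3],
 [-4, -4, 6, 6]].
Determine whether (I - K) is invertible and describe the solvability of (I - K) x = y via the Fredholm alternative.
(I - K) is singular (det(I - K) = 0, i.e. 1 ∈ sigma(K)). (I - K) x = y is solvable iff y ⊥ ker((I - K)^*) = span{(-2, -2, 3, 3)}, i.e. iff -2y_1 - 2y_2 + 3y_3 + 3y_4 = 0. When solvable, the solutions are x = y + c·(1, 3, 1, 2), c arbitrary (ker(I - K) = span{(1, 3, 1, 2)}, dimension 1).

K has rank 1, so it is an outer product K = u v^T: every row of K is a multiple of one row vector. Reading off the entries, u = (1, 3, 1, 2) and v = (-2, -2, 3, 3) (row i of K equals u_i·v^T). A rank-one matrix u v^T satisfies K u = u (v·u) and kills the (3)-dimensional subspace v^⊥, so its characteristic polynomial is lambda^3 (lambda - v·u) with v·u = tr K = 1. Hence the eigenvalues of I - K are 1 (multiplicity 3) and 1 - (1) = 0, so det(I - K) = 0. (Direct check: I - K =
[[3, 2, -3, -3],
 [6, 7, -9, -9],
 [2, 2, -2, -3],
 [4, 4, -6, -5]]
has determinant 0.) So 1 is an eigenvalue of K and (I - K) is not invertible. The finite-dimensional Fredholm alternative says: either (I - K) is invertible, or ker(I - K) ≠ {0} and then range(I - K) = ker((I - K)^*)^⊥, with dim ker(I - K) = dim ker((I - K)^*). We are in the second case, so we need both kernels. Kernel of I - K: (I - K) u = u - u (v·u) = u - u = 0, so ker(I - K) = span{u} = span{(1, 3, 1, 2)} (it is exactly 1-dimensional because rank(I - K) = 3). Kernel of the adjoint: K is real, so (I - K)^* = I - K^T = I - v u^T, and (I - v u^T) v = v - v (u·v) = 0; hence ker((I - K)^*) = span{v} = span{(-2, -2, 3, 3)}. Therefore (I - K) x = y is solvable iff <y, v> = 0, i.e. iff -2y_1 - 2y_2 + 3y_3 + 3y_4 = 0. When this holds, K y = u (v·y) = 0, so (I - K) y = y and x = y is a particular solution; the full solution set is the line x = y + c·u = y + c·(1, 3, 1, 2), c ∈ C.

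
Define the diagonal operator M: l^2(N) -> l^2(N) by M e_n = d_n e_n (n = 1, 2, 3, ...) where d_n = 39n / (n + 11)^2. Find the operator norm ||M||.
||M|| = 39/44 (attained at n = 11)

For M diagonal, ||M|| = sup_n |d_n|. Treat f(x) = 39x / (x + 11)^2 for real x > 0. By the quotient rule, f'(x) = 39(11 - x)/(x + 11)^3, which is positive for x < 11 and negative for x > 11. So f has a unique maximum at x = 11, and since 11 is a positive integer, the supremum over n ≥ 1 is attained at n = 11: d_11 = 39·11/(11 + 11)^2 = 39·11/484 = 39/44. Hence ||M|| = 39/44.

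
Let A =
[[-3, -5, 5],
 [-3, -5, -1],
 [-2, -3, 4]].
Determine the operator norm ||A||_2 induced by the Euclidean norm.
||A||_2 ≈ 10.1959 (= sqrt(largest eigenvalue of A^T A))

||A||_2 = sigma_max(A) = sqrt(lambda_max(A^T A)). Form the symmetric matrix M = A^T A =
[[22, 36, -20],
 [36, 59, -32],
 [-20, -32, 42]].
Its characteristic polynomial (trace, sum of principal 2x2 minors, determinant of M give the coefficients) is
  p(λ) = det(λ I - M) = λ^3 - 123λ^2 + 1980λ - 36.
No integer candidate from the rational root theorem (±divisors of 36) is a root, so the roots are irrational. The cubic discriminant is Δ = 28151977680 > 0, so there are three distinct real roots. p(0) = -36 and p(1) = 1822 have opposite signs, so a root lies in (0, 1); Newton's method refines it to λ ≈ 0.0182. p(19) = 40 and p(20) = -1636 have opposite signs, so a root lies in (19, 20); Newton's method refines it to λ ≈ 19.0248. p(103) = -8276 and p(104) = 380 have opposite signs, so a root lies in (103, 104); Newton's method refines it to λ ≈ 103.957. Check (Vieta): the three roots sum to 123, matching tr M = 123.
So the eigenvalues of A^T A are ≈ 0.0182, 19.0248, 103.957 (all ≥ 0, as they must be for A^T A). The largest is λ_max ≈ 103.957, hence ||A||_2 = sqrt(λ_max) ≈ 10.1959.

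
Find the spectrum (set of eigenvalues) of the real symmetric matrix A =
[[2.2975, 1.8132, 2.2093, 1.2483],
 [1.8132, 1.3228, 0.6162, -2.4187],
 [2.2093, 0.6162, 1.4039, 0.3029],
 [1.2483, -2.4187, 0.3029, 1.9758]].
sigma(A) ≈ {-2, 0, 4, 5}

A is real symmetric, so its spectrum consists of real eigenvalues. Expanding the characteristic polynomial of the displayed matrix gives
  det(λ I - A) = p(λ) = λ^4 + (-7)λ^3 + (2)λ^2 + (40)λ + (0).
Solving p(λ) = 0 yields eigenvalues ≈ -2, 0, 4, 5. (A is shown rounded to 4 decimals, so these recover the underlying integer eigenvalues to within that precision.)
Verification: the trace of A = 7 equals the sum of eigenvalues 7, and det(A) ≈ -0.0003 matches the eigenvalue product 0.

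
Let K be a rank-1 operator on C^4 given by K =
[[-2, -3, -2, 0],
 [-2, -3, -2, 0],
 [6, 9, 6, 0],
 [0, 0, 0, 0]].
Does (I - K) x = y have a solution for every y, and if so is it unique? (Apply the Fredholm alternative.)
(I - K) is singular (det(I - K) = 0, i.e. 1 ∈ sigma(K)). (I - K) x = y is solvable iff y ⊥ ker((I - K)^*) = span{(-2, -3, -2, 0)}, i.e. iff -2y_1 - 3y_2 - 2y_3 = 0. When solvable, the solutions are x = y + c·(1, 1, -3, 0), c arbitrary (ker(I - K) = span{(1, 1, -3, 0)}, dimension 1).

K has rank 1, so it is an outer product K = u v^T: every row of K is a multiple of one row vector. Reading off the entries, u = (1, 1, -3, 0) and v = (-2, -3, -2, 0) (row i of K equals u_i·v^T). A rank-one matrix u v^T satisfies K u = u (v·u) and kills the (3)-dimensional subspace v^⊥, so its characteristic polynomial is lambda^3 (lambda - v·u) with v·u = tr K = 1. Hence the eigenvalues of I - K are 1 (multiplicity 3) and 1 - (1) = 0, so det(I - K) = 0. (Direct check: I - K =
[[3, 3, 2, 0],
 [2, 4, 2, 0],
 [-6, -9, -5, 0],
 [0, 0, 0, 1]]
has determinant 0.) So 1 is an eigenvalue of K and (I - K) is not invertible. The finite-dimensional Fredholm alternative says: either (I - K) is invertible, or ker(I - K) ≠ {0} and then range(I - K) = ker((I - K)^*)^⊥, with dim ker(I - K) = dim ker((I - K)^*). We are in the second case, so we need both kernels. Kernel of I - K: (I - K) u = u - u (v·u) = u - u = 0, so ker(I - K) = span{u} = span{(1, 1, -3, 0)} (it is exactly 1-dimensional because rank(I - K) = 3). Kernel of the adjoint: K is real, so (I - K)^* = I - K^T = I - v u^T, and (I - v u^T) v = v - v (u·v) = 0; hence ker((I - K)^*) = span{v} = span{(-2, -3, -2, 0)}. Therefore (I - K) x = y is solvable iff <y, v> = 0, i.e. iff -2y_1 - 3y_2 - 2y_3 = 0. When this holds, K y = u (v·y) = 0, so (I - K) y = y and x = y is a particular solution; the full solution set is the line x = y + c·u = y + c·(1, 1, -3, 0), c ∈ C.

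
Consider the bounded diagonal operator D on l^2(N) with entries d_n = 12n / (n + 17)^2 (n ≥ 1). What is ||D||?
||D|| = 3/17 (attained at n = 17)

For D diagonal, ||D|| = sup_n |d_n|. Treat f(x) = 12x / (x + 17)^2 for real x > 0. By the quotient rule, f'(x) = 12(17 - x)/(x + 17)^3, which is positive for x < 17 and negative for x > 17. So f has a unique maximum at x = 17, and since 17 is a positive integer, the supremum over n ≥ 1 is attained at n = 17: d_17 = 12·17/(17 + 17)^2 = 12·17/1156 = 3/17. Hence ||D|| = 3/17.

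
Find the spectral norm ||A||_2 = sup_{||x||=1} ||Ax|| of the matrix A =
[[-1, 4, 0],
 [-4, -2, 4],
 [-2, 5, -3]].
||A||_2 ≈ 7.7515 (= sqrt(largest eigenvalue of A^T A))

||A||_2 = sigma_max(A) = sqrt(lambda_max(A^T A)). Form the symmetric matrix M = A^T A =
[[21, -6, -10],
 [-6, 45, -23],
 [-10, -23, 25]].
Its characteristic polynomial (trace, sum of principal 2x2 minors, determinant of M give the coefficients) is
  p(λ) = det(λ I - M) = λ^3 - 91λ^2 + 1930λ - 4356.
No integer candidate from the rational root theorem (±divisors of 4356) is a root, so the roots are irrational. The cubic discriminant is Δ = 2217926964 > 0, so there are three distinct real roots. p(2) = -852 and p(3) = 642 have opposite signs, so a root lies in (2, 3); Newton's method refines it to λ ≈ 2.5565. p(28) = 292 and p(29) = -528 have opposite signs, so a root lies in (28, 29); Newton's method refines it to λ ≈ 28.3577. p(60) = -156 and p(61) = 1744 have opposite signs, so a root lies in (60, 61); Newton's method refines it to λ ≈ 60.0858. Check (Vieta): the three roots sum to 91, matching tr M = 91.
So the eigenvalues of A^T A are ≈ 2.5565, 28.3577, 60.0858 (all ≥ 0, as they must be for A^T A). The largest is λ_max ≈ 60.0858, hence ||A||_2 = sqrt(λ_max) ≈ 7.7515.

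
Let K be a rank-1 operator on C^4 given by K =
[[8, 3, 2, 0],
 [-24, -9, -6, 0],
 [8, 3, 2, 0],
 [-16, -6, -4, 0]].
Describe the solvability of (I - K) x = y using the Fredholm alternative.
(I - K) is singular (det(I - K) = 0, i.e. 1 ∈ sigma(K)). (I - K) x = y is solvable iff y ⊥ ker((I - K)^*) = span{(8, 3, 2, 0)}, i.e. iff 8y_1 + 3y_2 + 2y_3 = 0. When solvable, the solutions are x = y + c·(1, -3, 1, -2), c arbitrary (ker(I - K) = span{(1, -3, 1, -2)}, dimension 1).

K has rank 1, so it is an outer product K = u v^T: every row of K is a multiple of one row vector. Reading off the entries, u = (1, -3, 1, -2) and v = (8, 3, 2, 0) (row i of K equals u_i·v^T). A rank-one matrix u v^T satisfies K u = u (v·u) and kills the (3)-dimensional subspace v^⊥, so its characteristic polynomial is lambda^3 (lambda - v·u) with v·u = tr K = 1. Hence the eigenvalues of I - K are 1 (multiplicity 3) and 1 - (1) = 0, so det(I - K) = 0. (Direct check: I - K =
[[-7, -3, -2, 0],
 [24, 10, 6, 0],
 [-8, -3, -1, 0],
 [16, 6, 4, 1]]
has determinant 0.) So 1 is an eigenvalue of K and (I - K) is not invertible. The finite-dimensional Fredholm alternative says: either (I - K) is invertible, or ker(I - K) ≠ {0} and then range(I - K) = ker((I - K)^*)^⊥, with dim ker(I - K) = dim ker((I - K)^*). We are in the second case, so we need both kernels. Kernel of I - K: (I - K) u = u - u (v·u) = u - u = 0, so ker(I - K) = span{u} = span{(1, -3, 1, -2)} (it is exactly 1-dimensional because rank(I - K) = 3). Kernel of the adjoint: K is real, so (I - K)^* = I - K^T = I - v u^T, and (I - v u^T) v = v - v (u·v) = 0; hence ker((I - K)^*) = span{v} = span{(8, 3, 2, 0)}. Therefore (I - K) x = y is solvable iff <y, v> = 0, i.e. iff 8y_1 + 3y_2 + 2y_3 = 0. When this holds, K y = u (v·y) = 0, so (I - K) y = y and x = y is a particular solution; the full solution set is the line x = y + c·u = y + c·(1, -3, 1, -2), c ∈ C.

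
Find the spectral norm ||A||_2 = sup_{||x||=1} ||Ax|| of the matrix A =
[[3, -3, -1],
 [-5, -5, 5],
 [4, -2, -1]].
||A||_2 ≈ 8.9727 (= sqrt(largest eigenvalue of A^T A))

||A||_2 = sigma_max(A) = sqrt(lambda_max(A^T A)). Form the symmetric matrix M = A^T A =
[[50, 8, -32],
 [8, 38, -20],
 [-32, -20, 27]].
Its characteristic polynomial (trace, sum of principal 2x2 minors, determinant of M give the coefficients) is
  p(λ) = det(λ I - M) = λ^3 - 115λ^2 + 2788λ - 900.
No integer candidate from the rational root theorem (±divisors of 900) is a root, so the roots are irrational. The cubic discriminant is Δ = 15810336912 > 0, so there are three distinct real roots. p(0) = -900 and p(1) = 1774 have opposite signs, so a root lies in (0, 1); Newton's method refines it to λ ≈ 0.3272. p(34) = 256 and p(35) = -1320 have opposite signs, so a root lies in (34, 35); Newton's method refines it to λ ≈ 34.1635. p(80) = -1860 and p(81) = 1854 have opposite signs, so a root lies in (80, 81); Newton's method refines it to λ ≈ 80.5093. Check (Vieta): the three roots sum to 115, matching tr M = 115.
So the eigenvalues of A^T A are ≈ 0.3272, 34.1635, 80.5093 (all ≥ 0, as they must be for A^T A). The largest is λ_max ≈ 80.5093, hence ||A||_2 = sqrt(λ_max) ≈ 8.9727.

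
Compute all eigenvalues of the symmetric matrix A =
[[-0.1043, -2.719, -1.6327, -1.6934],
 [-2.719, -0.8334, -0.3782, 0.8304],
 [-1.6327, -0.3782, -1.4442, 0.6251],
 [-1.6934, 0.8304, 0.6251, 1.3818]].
sigma(A) ≈ {-4, -1, 0, 4}

A is real symmetric, so its spectrum consists of real eigenvalues. Expanding the characteristic polynomial of the displayed matrix gives
  det(λ I - A) = p(λ) = λ^4 + (1)λ^3 + (-16)λ^2 + (-16)λ + (0).
Solving p(λ) = 0 yields eigenvalues ≈ -4, -1, 0, 4. (A is shown rounded to 4 decimals, so these recover the underlying integer eigenvalues to within that precision.)
Verification: the trace of A = -1 equals the sum of eigenvalues -1, and det(A) ≈ -0.0002 matches the eigenvalue product 0.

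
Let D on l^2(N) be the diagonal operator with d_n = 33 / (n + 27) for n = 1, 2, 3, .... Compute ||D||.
||D|| = 33/28 (attained at n = 1)

For D diagonal, ||D|| = sup_n |d_n| = sup_n 33/(n + 27). This is positive and strictly decreasing in n, so the supremum is attained at n = 1: d_1 = 33/(1 + 27) = 33/28. Hence ||D|| = 33/28.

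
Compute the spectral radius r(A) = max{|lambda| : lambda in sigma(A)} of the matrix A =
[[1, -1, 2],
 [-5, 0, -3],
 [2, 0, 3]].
r(A) = (3 + sqrt(45))/2 ≈ 4.8541

The eigenvalues of A are the roots of its characteristic polynomial. With M = A (coefficients from the trace, the sum of principal 2x2 minors, and det A):
  p(λ) = det(λ I - M) = λ^3 - 4λ^2 - 6λ + 9.
By the rational root theorem any rational root is an integer divisor of 9. Testing λ = 1: p(1) = 1 - 4 - 6 + 9 = 0, so λ = 1 is a root. Dividing out (λ - 1) leaves p(λ) = (λ - 1)(λ^2 - 3λ - 9). For λ^2 - 3λ - 9 the discriminant is 45. It is nonnegative but not a perfect square, so the roots are real and irrational: λ = (3 ± sqrt(45))/2 ≈ 4.8541, -1.8541.
Thus the eigenvalues (to 4 decimals) are 4.8541 (modulus 4.8541); -1.8541 (modulus 1.8541); 1 (modulus 1). The spectral radius is the largest modulus: r(A) = (3 + sqrt(45))/2 ≈ 4.8541. (Cross-check: r(A) ≤ ||A||_2 ≈ 7.0308; equality holds whenever A is normal, though it can also hold for some non-normal A.)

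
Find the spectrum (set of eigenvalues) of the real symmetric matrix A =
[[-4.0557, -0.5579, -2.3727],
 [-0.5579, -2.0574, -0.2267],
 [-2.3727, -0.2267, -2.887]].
sigma(A) ≈ {-6, -2, -1}

A is real symmetric, so its spectrum consists of real eigenvalues. Expanding the characteristic polynomial of the displayed matrix gives
  det(λ I - A) = p(λ) = λ^3 + (9)λ^2 + (20)λ + (12).
Solving p(λ) = 0 yields eigenvalues ≈ -6, -2, -1. (A is shown rounded to 4 decimals, so these recover the underlying integer eigenvalues to within that precision.)
Verification: the trace of A = -9 equals the sum of eigenvalues -9, and det(A) ≈ -12.0003 matches the eigenvalue product -12.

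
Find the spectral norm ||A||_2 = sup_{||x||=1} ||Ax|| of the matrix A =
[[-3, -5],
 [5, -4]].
||A||_2 = sqrt((75 + sqrt(149))/2) ≈ 6.6033 (= sqrt(largest eigenvalue of A^T A))

||A||_2 = sigma_max(A) = sqrt(lambda_max(A^T A)). Form the symmetric matrix M = A^T A =
[[34, -5],
 [-5, 41]].
Its characteristic polynomial (trace, determinant of M give the coefficients) is
  p(λ) = det(λ I - M) = λ^2 - 75λ + 1369.
For λ^2 - 75λ + 1369 the discriminant is 149. It is nonnegative but not a perfect square, so the roots are real and irrational: λ = (75 ± sqrt(149))/2 ≈ 43.6033, 31.3967.
So the eigenvalues of A^T A are ≈ 31.3967, 43.6033 (all ≥ 0, as they must be for A^T A). The largest is λ_max = (75 + sqrt(149))/2 ≈ 43.6033, hence ||A||_2 = sqrt(λ_max) = sqrt((75 + sqrt(149))/2) ≈ 6.6033.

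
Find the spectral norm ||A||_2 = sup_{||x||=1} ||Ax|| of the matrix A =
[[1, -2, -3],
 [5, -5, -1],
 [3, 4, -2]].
||A||_2 ≈ 7.6491 (= sqrt(largest eigenvalue of A^T A))

||A||_2 = sigma_max(A) = sqrt(lambda_max(A^T A)). Form the symmetric matrix M = A^T A =
[[35, -15, -14],
 [-15, 45, 3],
 [-14, 3, 14]].
Its characteristic polynomial (trace, sum of principal 2x2 minors, determinant of M give the coefficients) is
  p(λ) = det(λ I - M) = λ^3 - 94λ^2 + 2265λ - 11025.
No integer candidate from the rational root theorem (±divisors of 11025) is a root, so the roots are irrational. The cubic discriminant is Δ = 1192197825 > 0, so there are three distinct real roots. p(6) = -603 and p(7) = 567 have opposite signs, so a root lies in (6, 7); Newton's method refines it to λ ≈ 6.4995. p(28) = 651 and p(29) = -5 have opposite signs, so a root lies in (28, 29); Newton's method refines it to λ ≈ 28.9925. p(58) = -759 and p(59) = 775 have opposite signs, so a root lies in (58, 59); Newton's method refines it to λ ≈ 58.5081. Check (Vieta): the three roots sum to 94, matching tr M = 94.
So the eigenvalues of A^T A are ≈ 6.4995, 28.9925, 58.5081 (all ≥ 0, as they must be for A^T A). The largest is λ_max ≈ 58.5081, hence ||A||_2 = sqrt(λ_max) ≈ 7.6491.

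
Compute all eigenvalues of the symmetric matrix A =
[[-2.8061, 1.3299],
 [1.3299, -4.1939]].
sigma(A) ≈ {-5, -2}

A is real symmetric, so its spectrum consists of real eigenvalues. Expanding the characteristic polynomial of the displayed matrix gives
  det(λ I - A) = p(λ) = λ^2 + (7)λ + (10).
Solving p(λ) = 0 yields eigenvalues ≈ -5, -2. (A is shown rounded to 4 decimals, so these recover the underlying integer eigenvalues to within that precision.)
Verification: the trace of A = -7 equals the sum of eigenvalues -7, and det(A) ≈ 9.9999 matches the eigenvalue product 10.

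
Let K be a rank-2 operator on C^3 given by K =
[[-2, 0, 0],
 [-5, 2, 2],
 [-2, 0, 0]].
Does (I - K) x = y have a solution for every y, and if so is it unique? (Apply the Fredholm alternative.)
(I - K) is invertible (det(I - K) = -3 ≠ 0), so for every y in C^3 the equation (I - K) x = y has a unique solution.

K has rank 2 and factors as K = U V^T = u1 v1^T + u2 v2^T with u1 = (0, -2, 0), v1 = (2, -1, -1), u2 = (2, 1, 2), v2 = (-1, 0, 0) (multiplying out reproduces the displayed K). The nonzero eigenvalues of U V^T coincide with those of the 2 x 2 matrix G = V^T U = [[v1·u1, v1·u2], [v2·u1, v2·u2]] = [[2, 1], [0, -2]], and by the Sylvester determinant identity det(I_3 - U V^T) = det(I_2 - V^T U) = det([[-1, -1], [0, 3]]) = (-1)(3) - (-1)(0) = -3. (Direct check: I - K =
[[3, 0, 0],
 [5, -1, -2],
 [2, 0, 1]]
has determinant -3.) The finite-dimensional Fredholm alternative says: either (I - K) is invertible, or ker(I - K) ≠ {0} and then range(I - K) = ker((I - K)^*)^⊥, with dim ker(I - K) = dim ker((I - K)^*). Since det(I - K) ≠ 0, 1 is not an eigenvalue of K and ker(I - K) = {0}, so we are in the first case: for every y there is a unique x = (I - K)^(-1) y. (Explicitly, by the Woodbury identity, (I - U V^T)^(-1) = I + U (I_2 - G)^(-1) V^T.)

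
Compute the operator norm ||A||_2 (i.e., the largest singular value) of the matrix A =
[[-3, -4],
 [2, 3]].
||A||_2 = sqrt((38 + sqrt(1440))/2) ≈ 6.1623 (= sqrt(largest eigenvalue of A^T A))

||A||_2 = sigma_max(A) = sqrt(lambda_max(A^T A)). Form the symmetric matrix M = A^T A =
[[13, 18],
 [18, 25]].
Its characteristic polynomial (trace, determinant of M give the coefficients) is
  p(λ) = det(λ I - M) = λ^2 - 38λ + 1.
For λ^2 - 38λ + 1 the discriminant is 1440. It is nonnegative but not a perfect square, so the roots are real and irrational: λ = (38 ± sqrt(1440))/2 ≈ 37.9737, 0.0263.
So the eigenvalues of A^T A are ≈ 0.0263, 37.9737 (all ≥ 0, as they must be for A^T A). The largest is λ_max = (38 + sqrt(1440))/2 ≈ 37.9737, hence ||A||_2 = sqrt(λ_max) = sqrt((38 + sqrt(1440))/2) ≈ 6.1623.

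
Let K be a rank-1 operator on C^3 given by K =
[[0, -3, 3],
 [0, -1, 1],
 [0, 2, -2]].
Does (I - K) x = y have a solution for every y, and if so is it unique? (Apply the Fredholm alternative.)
(I - K) is invertible (det(I - K) = 4 ≠ 0), so for every y in C^3 the equation (I - K) x = y has a unique solution.

K has rank 1, so it is an outer product K = u v^T: every row of K is a multiple of one row vector. Reading off the entries, u = (3, 1, -2) and v = (0, -1, 1) (row i of K equals u_i·v^T). A rank-one matrix u v^T satisfies K u = u (v·u) and kills the (2)-dimensional subspace v^⊥, so its characteristic polynomial is lambda^2 (lambda - v·u) with v·u = tr K = -3. Hence the eigenvalues of I - K are 1 (multiplicity 2) and 1 - (-3) = 4, so det(I - K) = 4. (Direct check: I - K =
[[1, 3, -3],
 [0, 2, -1],
 [0, -2, 3]]
has determinant 4.) The finite-dimensional Fredholm alternative says: either (I - K) is invertible, or ker(I - K) ≠ {0} and then range(I - K) = ker((I - K)^*)^⊥, with dim ker(I - K) = dim ker((I - K)^*). Since det(I - K) ≠ 0, 1 is not an eigenvalue of K and ker(I - K) = {0}, so we are in the first case: for every y there is a unique x = (I - K)^(-1) y. Explicitly, by the Sherman–Morrison formula, (I - u v^T)^(-1) = I + u v^T/(1 - v·u), i.e. (I - K)^(-1) = I + K/(4).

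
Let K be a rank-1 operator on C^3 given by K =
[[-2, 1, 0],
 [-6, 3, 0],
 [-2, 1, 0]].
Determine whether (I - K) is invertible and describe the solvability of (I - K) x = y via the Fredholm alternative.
(I - K) is singular (det(I - K) = 0, i.e. 1 ∈ sigma(K)). (I - K) x = y is solvable iff y ⊥ ker((I - K)^*) = span{(-2, 1, 0)}, i.e. iff -2y_1 + y_2 = 0. When solvable, the solutions are x = y + c·(1, 3, 1), c arbitrary (ker(I - K) = span{(1, 3, 1)}, dimension 1).

K has rank 1, so it is an outer product K = u v^T: every row of K is a multiple of one row vector. Reading off the entries, u = (1, 3, 1) and v = (-2, 1, 0) (row i of K equals u_i·v^T). A rank-one matrix u v^T satisfies K u = u (v·u) and kills the (2)-dimensional subspace v^⊥, so its characteristic polynomial is lambda^2 (lambda - v·u) with v·u = tr K = 1. Hence the eigenvalues of I - K are 1 (multiplicity 2) and 1 - (1) = 0, so det(I - K) = 0. (Direct check: I - K =
[[3, -1, 0],
 [6, -2, 0],
 [2, -1, 1]]
has determinant 0.) So 1 is an eigenvalue of K and (I - K) is not invertible. The finite-dimensional Fredholm alternative says: either (I - K) is invertible, or ker(I - K) ≠ {0} and then range(I - K) = ker((I - K)^*)^⊥, with dim ker(I - K) = dim ker((I - K)^*). We are in the second case, so we need both kernels. Kernel of I - K: (I - K) u = u - u (v·u) = u - u = 0, so ker(I - K) = span{u} = span{(1, 3, 1)} (it is exactly 1-dimensional because rank(I - K) = 2). Kernel of the adjoint: K is real, so (I - K)^* = I - K^T = I - v u^T, and (I - v u^T) v = v - v (u·v) = 0; hence ker((I - K)^*) = span{v} = span{(-2, 1, 0)}. Therefore (I - K) x = y is solvable iff <y, v> = 0, i.e. iff -2y_1 + y_2 = 0. When this holds, K y = u (v·y) = 0, so (I - K) y = y and x = y is a particular solution; the full solution set is the line x = y + c·u = y + c·(1, 3, 1), c ∈ C.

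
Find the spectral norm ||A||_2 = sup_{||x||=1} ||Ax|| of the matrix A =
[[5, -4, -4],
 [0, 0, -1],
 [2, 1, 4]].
||A||_2 ≈ 7.7457 (= sqrt(largest eigenvalue of A^T A))

||A||_2 = sigma_max(A) = sqrt(lambda_max(A^T A)). Form the symmetric matrix M = A^T A =
[[29, -18, -12],
 [-18, 17, 20],
 [-12, 20, 33]].
Its characteristic polynomial (trace, sum of principal 2x2 minors, determinant of M give the coefficients) is
  p(λ) = det(λ I - M) = λ^3 - 79λ^2 + 1143λ - 169.
No integer candidate from the rational root theorem (±divisors of 169) is a root, so the roots are irrational. The cubic discriminant is Δ = 2121081344 > 0, so there are three distinct real roots. p(0) = -169 and p(1) = 896 have opposite signs, so a root lies in (0, 1); Newton's method refines it to λ ≈ 0.1494. p(18) = 641 and p(19) = -112 have opposite signs, so a root lies in (18, 19); Newton's method refines it to λ ≈ 18.8551. p(59) = -2352 and p(60) = 11 have opposite signs, so a root lies in (59, 60); Newton's method refines it to λ ≈ 59.9955. Check (Vieta): the three roots sum to 79, matching tr M = 79.
So the eigenvalues of A^T A are ≈ 0.1494, 18.8551, 59.9955 (all ≥ 0, as they must be for A^T A). The largest is λ_max ≈ 59.9955, hence ||A||_2 = sqrt(λ_max) ≈ 7.7457.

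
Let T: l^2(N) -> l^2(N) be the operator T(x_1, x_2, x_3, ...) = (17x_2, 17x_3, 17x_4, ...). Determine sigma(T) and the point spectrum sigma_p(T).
sigma(T) = closed disk {z in C : |z| ≤ 17}; sigma_p(T) = open disk {z in C : |z| < 17}

Note T = 17·V where V is the unit left shift (V x)_k = x_{k+1}; so sigma(T) = 17·sigma(V) and ||T|| = 17||V||. ||T x||^2 = 289sum_{k≥2} |x_k|^2 ≤ 289||x||^2, with equality on {x : x_1 = 0}, so ||T|| = 17. For any lambda with |lambda| < 17, set r = lambda/17 (|r| < 1); the vector x = (1, r, r^2, ...) is in l^2 and satisfies T x = 17(r, r^2, ...) = lambda x, so lambda is an eigenvalue. On the boundary |lambda| = 17 the geometric series diverges, so no l^2 eigenvector exists, but these lambda lie in the approximate point spectrum. Hence sigma(T) is the closed disk of radius 17 and sigma_p(T) is the open disk.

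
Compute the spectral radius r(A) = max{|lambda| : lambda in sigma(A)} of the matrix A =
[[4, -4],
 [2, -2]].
r(A) = 2

The eigenvalues of A are the roots of its characteristic polynomial. With M = A (coefficients from the trace and determinant):
  p(λ) = det(λ I - M) = λ^2 - 2λ.
For λ^2 - 2λ the discriminant is 4. It is a perfect square (2^2), so the roots are rational: λ = (2 ± 2)/2 = 2, 0.
Thus the eigenvalues (to 4 decimals) are 2 (modulus 2); 0 (modulus 0). The spectral radius is the largest modulus: r(A) = 2. (Cross-check: r(A) ≤ ||A||_2 ≈ 6.3246; equality holds whenever A is normal, though it can also hold for some non-normal A.)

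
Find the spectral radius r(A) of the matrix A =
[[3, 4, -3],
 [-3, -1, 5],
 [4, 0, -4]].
r(A) ≈ 4.3749

The eigenvalues of A are the roots of its characteristic polynomial. With M = A (coefficients from the trace, the sum of principal 2x2 minors, and det A):
  p(λ) = det(λ I - M) = λ^3 + 2λ^2 + 13λ - 32.
No integer candidate from the rational root theorem (±divisors of 32) is a root, so the roots are irrational. The cubic discriminant is Δ = -49712 < 0, so there is one real root and a complex-conjugate pair. p(1) = -16 and p(2) = 10 have opposite signs, so a root lies in (1, 2); Newton's method refines it to λ ≈ 1.672. Dividing out (λ - (1.672)) leaves approximately λ^2 + 3.672λ + 19.1393. For λ^2 + 3.672λ + 19.1393 the discriminant is -63.0741. It is negative, so the remaining roots are the complex-conjugate pair λ ≈ -1.836 ± 3.971i. Their product equals the constant term, so |λ|^2 ≈ 19.1393 and |λ| ≈ 4.3749.
Thus the eigenvalues (to 4 decimals) are 1.672 (modulus 1.672); -1.836 ± 3.971i (modulus 4.3749). The spectral radius is the largest modulus: r(A) ≈ 4.3749. (Cross-check: r(A) ≤ ||A||_2 ≈ 9.4784; equality holds whenever A is normal, though it can also hold for some non-normal A.)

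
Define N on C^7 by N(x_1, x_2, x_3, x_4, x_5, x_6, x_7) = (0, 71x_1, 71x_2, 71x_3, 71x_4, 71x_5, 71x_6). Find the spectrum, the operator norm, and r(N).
sigma(N) = {0}; ||N|| = 71; r(N) = 0. (N is nilpotent with N^7 = 0.)

On C^7, N is a strictly lower-triangular matrix with 71 on the subdiagonal and zeros elsewhere, so its characteristic polynomial is lambda^7 and every eigenvalue is 0: sigma(N) = {0}. For the operator norm, N e_i = 71e_{i+1} for i = 1, ..., 6 and N e_7 = 0, so the singular values of N are 71 (with multiplicity 6) and 0; hence ||N|| = 71. The spectral radius r(N) = max|lambda| = 0. Note ||N|| > r(N) — characteristic of non-normal nilpotent operators. Indeed N^7 = 0.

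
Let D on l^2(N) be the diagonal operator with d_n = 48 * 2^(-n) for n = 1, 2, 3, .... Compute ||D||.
||D|| = 24 (attained at n = 1)

For D diagonal, ||D|| = sup_n |d_n|. The sequence d_n = 48 * 2^(-n) is positive and strictly decreasing (ratio 2^(-1) < 1), so the supremum is d_1 = 48/2 = 24. Hence ||D|| = 24.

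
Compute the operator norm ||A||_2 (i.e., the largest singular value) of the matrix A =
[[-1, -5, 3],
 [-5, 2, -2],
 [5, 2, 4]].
||A||_2 ≈ 8.323 (= sqrt(largest eigenvalue of A^T A))

||A||_2 = sigma_max(A) = sqrt(lambda_max(A^T A)). Form the symmetric matrix M = A^T A =
[[51, 5, 27],
 [5, 33, -11],
 [27, -11, 29]].
Its characteristic polynomial (trace, sum of principal 2x2 minors, determinant of M give the coefficients) is
  p(λ) = det(λ I - M) = λ^3 - 113λ^2 + 3244λ - 14884.
No integer candidate from the rational root theorem (±divisors of 14884) is a root, so the roots are irrational. The cubic discriminant is Δ = 4144946608 > 0, so there are three distinct real roots. p(5) = -1364 and p(6) = 728 have opposite signs, so a root lies in (5, 6); Newton's method refines it to λ ≈ 5.6414. p(38) = 88 and p(39) = -922 have opposite signs, so a root lies in (38, 39); Newton's method refines it to λ ≈ 38.087. p(69) = -532 and p(70) = 1496 have opposite signs, so a root lies in (69, 70); Newton's method refines it to λ ≈ 69.2716. Check (Vieta): the three roots sum to 113, matching tr M = 113.
So the eigenvalues of A^T A are ≈ 5.6414, 38.087, 69.2716 (all ≥ 0, as they must be for A^T A). The largest is λ_max ≈ 69.2716, hence ||A||_2 = sqrt(λ_max) ≈ 8.323.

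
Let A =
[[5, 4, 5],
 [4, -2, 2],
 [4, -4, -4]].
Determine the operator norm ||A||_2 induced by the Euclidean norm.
||A||_2 ≈ 8.8558 (= sqrt(largest eigenvalue of A^T A))

||A||_2 = sigma_max(A) = sqrt(lambda_max(A^T A)). Form the symmetric matrix M = A^T A =
[[57, -4, 17],
 [-4, 36, 32],
 [17, 32, 45]].
Its characteristic polynomial (trace, sum of principal 2x2 minors, determinant of M give the coefficients) is
  p(λ) = det(λ I - M) = λ^3 - 138λ^2 + 4908λ - 18496.
No integer candidate from the rational root theorem (±divisors of 18496) is a root, so the roots are irrational. The cubic discriminant is Δ = 7657416000 > 0, so there are three distinct real roots. p(4) = -1008 and p(5) = 2719 have opposite signs, so a root lies in (4, 5); Newton's method refines it to λ ≈ 4.264. p(55) = 369 and p(56) = -800 have opposite signs, so a root lies in (55, 56); Newton's method refines it to λ ≈ 55.3105. p(78) = -712 and p(79) = 1017 have opposite signs, so a root lies in (78, 79); Newton's method refines it to λ ≈ 78.4256. Check (Vieta): the three roots sum to 138, matching tr M = 138.
So the eigenvalues of A^T A are ≈ 4.264, 55.3105, 78.4256 (all ≥ 0, as they must be for A^T A). The largest is λ_max ≈ 78.4256, hence ||A||_2 = sqrt(λ_max) ≈ 8.8558.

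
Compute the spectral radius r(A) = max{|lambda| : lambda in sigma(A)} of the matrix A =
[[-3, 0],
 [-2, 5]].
r(A) = 5

The eigenvalues of A are the roots of its characteristic polynomial. With M = A (coefficients from the trace and determinant):
  p(λ) = det(λ I - M) = λ^2 - 2λ - 15.
For λ^2 - 2λ - 15 the discriminant is 64. It is a perfect square (8^2), so the roots are rational: λ = (2 ± 8)/2 = 5, -3.
Thus the eigenvalues (to 4 decimals) are 5 (modulus 5); -3 (modulus 3). The spectral radius is the largest modulus: r(A) = 5. (Cross-check: r(A) ≤ ||A||_2 ≈ 5.5373; equality holds whenever A is normal, though it can also hold for some non-normal A.)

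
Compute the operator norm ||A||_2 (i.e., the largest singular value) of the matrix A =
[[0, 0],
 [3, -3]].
||A||_2 = sqrt(18) ≈ 4.2426 (= sqrt(largest eigenvalue of A^T A))

||A||_2 = sigma_max(A) = sqrt(lambda_max(A^T A)). Form the symmetric matrix M = A^T A =
[[9, -9],
 [-9, 9]].
Its characteristic polynomial (trace, determinant of M give the coefficients) is
  p(λ) = det(λ I - M) = λ^2 - 18λ.
For λ^2 - 18λ the discriminant is 324. It is a perfect square (18^2), so the roots are rational: λ = (18 ± 18)/2 = 18, 0.
So the eigenvalues of A^T A are ≈ 0, 18 (all ≥ 0, as they must be for A^T A). The largest is λ_max = 18, hence ||A||_2 = sqrt(λ_max) = sqrt(18) ≈ 4.2426.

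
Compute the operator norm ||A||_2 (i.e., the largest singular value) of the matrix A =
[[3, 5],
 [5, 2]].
||A||_2 = sqrt((63 + sqrt(2525))/2) ≈ 7.5249 (= sqrt(largest eigenvalue of A^T A))

||A||_2 = sigma_max(A) = sqrt(lambda_max(A^T A)). Form the symmetric matrix M = A^T A =
[[34, 25],
 [25, 29]].
Its characteristic polynomial (trace, determinant of M give the coefficients) is
  p(λ) = det(λ I - M) = λ^2 - 63λ + 361.
For λ^2 - 63λ + 361 the discriminant is 2525. It is nonnegative but not a perfect square, so the roots are real and irrational: λ = (63 ± sqrt(2525))/2 ≈ 56.6247, 6.3753.
So the eigenvalues of A^T A are ≈ 6.3753, 56.6247 (all ≥ 0, as they must be for A^T A). The largest is λ_max = (63 + sqrt(2525))/2 ≈ 56.6247, hence ||A||_2 = sqrt(λ_max) = sqrt((63 + sqrt(2525))/2) ≈ 7.5249.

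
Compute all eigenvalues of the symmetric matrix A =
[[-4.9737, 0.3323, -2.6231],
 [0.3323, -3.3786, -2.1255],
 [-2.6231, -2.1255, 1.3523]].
sigma(A) ≈ {-6, -4, 3}

A is real symmetric, so its spectrum consists of real eigenvalues. Expanding the characteristic polynomial of the displayed matrix gives
  det(λ I - A) = p(λ) = λ^3 + (7)λ^2 + (-6)λ + (-71.9972).
Solving p(λ) = 0 yields eigenvalues ≈ -6, -4, 3. (A is shown rounded to 4 decimals, so these recover the underlying integer eigenvalues to within that precision.)
Verification: the trace of A = -7 equals the sum of eigenvalues -7, and det(A) ≈ 71.9972 matches the eigenvalue product 72.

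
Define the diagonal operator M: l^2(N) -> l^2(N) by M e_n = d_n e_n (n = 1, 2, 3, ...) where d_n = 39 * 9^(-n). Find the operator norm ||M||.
||M|| = 13/3 (attained at n = 1)

For M diagonal, ||M|| = sup_n |d_n|. The sequence d_n = 39 * 9^(-n) is positive and strictly decreasing (ratio 9^(-1) < 1), so the supremum is d_1 = 39/9 = 13/3. Hence ||M|| = 13/3.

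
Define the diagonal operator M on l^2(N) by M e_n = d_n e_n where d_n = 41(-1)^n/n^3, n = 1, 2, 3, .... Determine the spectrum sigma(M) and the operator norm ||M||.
sigma(M) = {41(-1)^n/n^3 : n ≥ 1} ∪ {0}; ||M|| = 41

A bounded diagonal operator on l^2 with diagonal entries d_n has spectrum equal to the closure of {d_n : n ≥ 1}: every d_n is an eigenvalue (with eigenvector e_n), so {d_n} ⊂ sigma(M); the spectrum is closed, so its closure is too; and for lambda not in the closure, (M - lambda I) has bounded inverse (the diagonal entries 1/(d_n - lambda) are bounded). For our sequence d_n = 41(-1)^n/n^3, n = 1, 2, 3, ...:
  - {d_n} = {41(-1)^n/n^3 : n ≥ 1}; the only limit point is 0
  - closure = {41(-1)^n/n^3 : n ≥ 1} ∪ {0}
For the norm: a diagonal operator has ||M|| = sup_n |d_n|. Here |d_n| = 41/n^3 is decreasing, so sup_n |d_n| = |d_1| = 41. So ||M|| = 41.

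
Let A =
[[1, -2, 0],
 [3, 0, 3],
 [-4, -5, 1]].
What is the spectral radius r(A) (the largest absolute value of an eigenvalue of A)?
r(A) ≈ 4.6987

The eigenvalues of A are the roots of its characteristic polynomial. With M = A (coefficients from the trace, the sum of principal 2x2 minors, and det A):
  p(λ) = det(λ I - M) = λ^3 - 2λ^2 + 22λ - 45.
No integer candidate from the rational root theorem (±divisors of 45) is a root, so the roots are irrational. The cubic discriminant is Δ = -61131 < 0, so there is one real root and a complex-conjugate pair. p(2) = -1 and p(3) = 30 have opposite signs, so a root lies in (2, 3); Newton's method refines it to λ ≈ 2.0382. Dividing out (λ - (2.0382)) leaves approximately λ^2 + 0.0382λ + 22.0779. For λ^2 + 0.0382λ + 22.0779 the discriminant is -88.3103. It is negative, so the remaining roots are the complex-conjugate pair λ ≈ -0.0191 ± 4.6987i. Their product equals the constant term, so |λ|^2 ≈ 22.0779 and |λ| ≈ 4.6987.
Thus the eigenvalues (to 4 decimals) are 2.0382 (modulus 2.0382); -0.0191 ± 4.6987i (modulus 4.6987). The spectral radius is the largest modulus: r(A) ≈ 4.6987. (Cross-check: r(A) ≤ ||A||_2 ≈ 6.7502; equality holds whenever A is normal, though it can also hold for some non-normal A.)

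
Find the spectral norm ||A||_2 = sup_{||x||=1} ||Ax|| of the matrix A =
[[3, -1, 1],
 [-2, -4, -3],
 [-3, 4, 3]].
||A||_2 ≈ 7.1513 (= sqrt(largest eigenvalue of A^T A))

||A||_2 = sigma_max(A) = sqrt(lambda_max(A^T A)). Form the symmetric matrix M = A^T A =
[[22, -7, 0],
 [-7, 33, 23],
 [0, 23, 19]].
Its characteristic polynomial (trace, sum of principal 2x2 minors, determinant of M give the coefficients) is
  p(λ) = det(λ I - M) = λ^3 - 74λ^2 + 1193λ - 1225.
No integer candidate from the rational root theorem (±divisors of 1225) is a root, so the roots are irrational. The cubic discriminant is Δ = 922470921 > 0, so there are three distinct real roots. p(1) = -105 and p(2) = 873 have opposite signs, so a root lies in (1, 2); Newton's method refines it to λ ≈ 1.1009. p(21) = 455 and p(22) = -147 have opposite signs, so a root lies in (21, 22); Newton's method refines it to λ ≈ 21.7586. p(51) = -205 and p(52) = 1323 have opposite signs, so a root lies in (51, 52); Newton's method refines it to λ ≈ 51.1405. Check (Vieta): the three roots sum to 74, matching tr M = 74.
So the eigenvalues of A^T A are ≈ 1.1009, 21.7586, 51.1405 (all ≥ 0, as they must be for A^T A). The largest is λ_max ≈ 51.1405, hence ||A||_2 = sqrt(λ_max) ≈ 7.1513.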